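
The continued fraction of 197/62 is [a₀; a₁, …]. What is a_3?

1

197 = 3·62 + 11   →  a_0 = 3
62 = 5·11 + 7   →  a_1 = 5
11 = 1·7 + 4   →  a_2 = 1
7 = 1·4 + 3   →  a_3 = 1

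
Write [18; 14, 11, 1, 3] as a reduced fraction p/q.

Fold from the inside: start with 3/1.
  1 + 1/3 = 4/3
  11 + 3/4 = 47/4
  14 + 4/47 = 662/47
  18 + 47/662 = 11963/662

11963/662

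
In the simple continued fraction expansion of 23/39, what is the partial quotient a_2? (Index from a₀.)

1

23 = 0·39 + 23   →  a_0 = 0
39 = 1·23 + 16   →  a_1 = 1
23 = 1·16 + 7   →  a_2 = 1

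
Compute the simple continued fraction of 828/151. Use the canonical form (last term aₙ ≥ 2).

828 = 5×151 + 73
151 = 2×73 + 5
73 = 14×5 + 3
5 = 1×3 + 2
3 = 1×2 + 1
2 = 2×1 + 0  (stop)
So 828/151 = [5; 2, 14, 1, 1, 2].

[5; 2, 14, 1, 1, 2]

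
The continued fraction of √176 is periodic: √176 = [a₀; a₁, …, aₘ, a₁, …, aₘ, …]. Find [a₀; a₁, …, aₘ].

[13; 3, 1, 3, 26]

a₀ = ⌊√176⌋ = 13.
With m₀=0, d₀=1 and mₖ₊₁ = dₖaₖ − mₖ, dₖ₊₁ = (n − mₖ₊₁²)/dₖ, aₖ₊₁ = ⌊(a₀+mₖ₊₁)/dₖ₊₁⌋:
  k=1: m=13, d=7, a=3
  k=2: m=8, d=16, a=1
  k=3: m=8, d=7, a=3
  k=4: m=13, d=1, a=26
d=1 and a=2a₀=26 at k=4, so the next step gives (m, d) = (13, 7) again — its k=1 value — and the period has length 4.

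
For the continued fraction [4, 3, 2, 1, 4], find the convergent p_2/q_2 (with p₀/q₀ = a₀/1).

30/7

Using pₖ = aₖpₖ₋₁ + pₖ₋₂, qₖ = aₖqₖ₋₁ + qₖ₋₂ (with p₋₁=1, p₋₂=0, q₋₁=0, q₋₂=1):
  k=0: a=4, p=4, q=1
  k=1: a=3, p=13, q=3
  k=2: a=2, p=30, q=7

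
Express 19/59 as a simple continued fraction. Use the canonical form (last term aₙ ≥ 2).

[0; 3, 9, 2]

19 = 0·59 + 19
59 = 3·19 + 2
19 = 9·2 + 1
2 = 2·1 + 0  (stop)
So 19/59 = [0; 3, 9, 2].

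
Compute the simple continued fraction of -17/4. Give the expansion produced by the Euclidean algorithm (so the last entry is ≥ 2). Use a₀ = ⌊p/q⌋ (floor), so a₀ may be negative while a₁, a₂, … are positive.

-17 = -5*4 + 3
4 = 1*3 + 1
3 = 3*1 + 0  (stop)
So -17/4 = [-5; 1, 3].

[-5; 1, 3]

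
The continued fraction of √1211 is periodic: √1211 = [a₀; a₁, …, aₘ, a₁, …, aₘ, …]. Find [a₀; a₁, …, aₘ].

a₀ = ⌊√1211⌋ = 34.
With m₀=0, d₀=1 and mₖ₊₁ = dₖaₖ − mₖ, dₖ₊₁ = (n − mₖ₊₁²)/dₖ, aₖ₊₁ = ⌊(a₀+mₖ₊₁)/dₖ₊₁⌋:
  k=1: m=34, d=55, a=1
  k=2: m=21, d=14, a=3
  k=3: m=21, d=55, a=1
  k=4: m=34, d=1, a=68
d=1 and a=2a₀=68 at k=4, so the next step gives (m, d) = (34, 55) again — its k=1 value — and the period has length 4.

[34; 1, 3, 1, 68]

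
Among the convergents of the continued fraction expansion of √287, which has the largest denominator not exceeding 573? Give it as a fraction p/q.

√287 = [16; 1, 15, 1, 32, …] (period length 4).
Convergents:
  p_0/q_0 = 16/1
  p_1/q_1 = 17/1
  p_2/q_2 = 271/16
  p_3/q_3 = 288/17
  p_4/q_4 = 9487/560
  p_5/q_5 = 9775/577
q_4 = 560 ≤ 573 < 577 = q_5, so the answer is 9487/560.

9487/560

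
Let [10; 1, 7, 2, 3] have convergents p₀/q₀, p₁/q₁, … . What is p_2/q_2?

Using pₖ = aₖpₖ₋₁ + pₖ₋₂, qₖ = aₖqₖ₋₁ + qₖ₋₂ (with p₋₁=1, p₋₂=0, q₋₁=0, q₋₂=1):
  k=0: a=10, p=10, q=1
  k=1: a=1, p=11, q=1
  k=2: a=7, p=87, q=8

87/8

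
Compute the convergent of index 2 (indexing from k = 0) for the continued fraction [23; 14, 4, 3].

1315/57

Using pₖ = aₖpₖ₋₁ + pₖ₋₂, qₖ = aₖqₖ₋₁ + qₖ₋₂ (with p₋₁=1, p₋₂=0, q₋₁=0, q₋₂=1):
  k=0: a=23, p=23, q=1
  k=1: a=14, p=323, q=14
  k=2: a=4, p=1315, q=57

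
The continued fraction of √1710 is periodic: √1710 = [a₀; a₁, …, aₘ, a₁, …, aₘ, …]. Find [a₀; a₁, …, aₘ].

[41; 2, 1, 5, 4, 5, 1, 2, 82]

a₀ = ⌊√1710⌋ = 41.
With m₀=0, d₀=1 and mₖ₊₁ = dₖaₖ − mₖ, dₖ₊₁ = (n − mₖ₊₁²)/dₖ, aₖ₊₁ = ⌊(a₀+mₖ₊₁)/dₖ₊₁⌋:
  k=1: m=41, d=29, a=2
  k=2: m=17, d=49, a=1
  k=3: m=32, d=14, a=5
  k=4: m=38, d=19, a=4
  k=5: m=38, d=14, a=5
  k=6: m=32, d=49, a=1
  k=7: m=17, d=29, a=2
  k=8: m=41, d=1, a=82
d=1 and a=2a₀=82 at k=8, so the next step gives (m, d) = (41, 29) again — its k=1 value — and the period has length 8.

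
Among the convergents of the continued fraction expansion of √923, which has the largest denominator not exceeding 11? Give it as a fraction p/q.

√923 = [30; 2, 1, 1, 1, 2, 60, …] (period length 6).
Convergents:
  p_0/q_0 = 30/1
  p_1/q_1 = 61/2
  p_2/q_2 = 91/3
  p_3/q_3 = 152/5
  p_4/q_4 = 243/8
  p_5/q_5 = 638/21
q_4 = 8 ≤ 11 < 21 = q_5, so the answer is 243/8.

243/8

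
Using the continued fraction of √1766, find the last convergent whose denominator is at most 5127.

148302/3529

√1766 = [42; 42, 84, …] (period length 2).
Convergents:
  p_0/q_0 = 42/1
  p_1/q_1 = 1765/42
  p_2/q_2 = 148302/3529
  p_3/q_3 = 6230449/148260
q_2 = 3529 ≤ 5127 < 148260 = q_3, so the answer is 148302/3529.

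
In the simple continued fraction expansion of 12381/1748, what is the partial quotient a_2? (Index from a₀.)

12381 = 7·1748 + 145   →  a_0 = 7
1748 = 12·145 + 8   →  a_1 = 12
145 = 18·8 + 1   →  a_2 = 18

18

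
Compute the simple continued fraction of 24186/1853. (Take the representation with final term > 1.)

24186 = 13·1853 + 97
1853 = 19·97 + 10
97 = 9·10 + 7
10 = 1·7 + 3
7 = 2·3 + 1
3 = 3·1 + 0  (stop)
So 24186/1853 = [13; 19, 9, 1, 2, 3].

[13; 19, 9, 1, 2, 3]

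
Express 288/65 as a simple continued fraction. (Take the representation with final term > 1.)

288 = 4×65 + 28
65 = 2×28 + 9
28 = 3×9 + 1
9 = 9×1 + 0  (stop)
So 288/65 = [4; 2, 3, 9].

[4; 2, 3, 9]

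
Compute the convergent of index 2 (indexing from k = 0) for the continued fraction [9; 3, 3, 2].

Using pₖ = aₖpₖ₋₁ + pₖ₋₂, qₖ = aₖqₖ₋₁ + qₖ₋₂ (with p₋₁=1, p₋₂=0, q₋₁=0, q₋₂=1):
  k=0: a=9, p=9, q=1
  k=1: a=3, p=28, q=3
  k=2: a=3, p=93, q=10

93/10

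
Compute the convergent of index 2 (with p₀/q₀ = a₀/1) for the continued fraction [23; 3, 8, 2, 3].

583/25

Using pₖ = aₖpₖ₋₁ + pₖ₋₂, qₖ = aₖqₖ₋₁ + qₖ₋₂ (with p₋₁=1, p₋₂=0, q₋₁=0, q₋₂=1):
  k=0: a=23, p=23, q=1
  k=1: a=3, p=70, q=3
  k=2: a=8, p=583, q=25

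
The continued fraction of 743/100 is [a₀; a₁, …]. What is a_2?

3

743 = 7·100 + 43   →  a_0 = 7
100 = 2·43 + 14   →  a_1 = 2
43 = 3·14 + 1   →  a_2 = 3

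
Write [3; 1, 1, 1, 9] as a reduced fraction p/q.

Using pₖ = aₖpₖ₋₁ + pₖ₋₂ and qₖ = aₖqₖ₋₁ + qₖ₋₂:
  k=0: a=3, p=3, q=1
  k=1: a=1, p=4, q=1
  k=2: a=1, p=7, q=2
  k=3: a=1, p=11, q=3
  k=4: a=9, p=106, q=29

106/29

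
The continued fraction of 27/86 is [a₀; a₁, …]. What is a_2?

27 = 0·86 + 27   →  a_0 = 0
86 = 3·27 + 5   →  a_1 = 3
27 = 5·5 + 2   →  a_2 = 5

5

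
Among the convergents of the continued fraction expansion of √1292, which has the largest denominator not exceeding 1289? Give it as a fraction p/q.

√1292 = [35; 1, 16, 1, 70, …] (period length 4).
Convergents:
  p_0/q_0 = 35/1
  p_1/q_1 = 36/1
  p_2/q_2 = 611/17
  p_3/q_3 = 647/18
  p_4/q_4 = 45901/1277
  p_5/q_5 = 46548/1295
q_4 = 1277 ≤ 1289 < 1295 = q_5, so the answer is 45901/1277.

45901/1277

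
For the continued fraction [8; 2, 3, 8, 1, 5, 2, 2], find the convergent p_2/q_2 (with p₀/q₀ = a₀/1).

59/7

Using pₖ = aₖpₖ₋₁ + pₖ₋₂, qₖ = aₖqₖ₋₁ + qₖ₋₂ (with p₋₁=1, p₋₂=0, q₋₁=0, q₋₂=1):
  k=0: a=8, p=8, q=1
  k=1: a=2, p=17, q=2
  k=2: a=3, p=59, q=7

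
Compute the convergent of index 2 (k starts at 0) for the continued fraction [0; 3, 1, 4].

1/4

Using pₖ = aₖpₖ₋₁ + pₖ₋₂, qₖ = aₖqₖ₋₁ + qₖ₋₂ (with p₋₁=1, p₋₂=0, q₋₁=0, q₋₂=1):
  k=0: a=0, p=0, q=1
  k=1: a=3, p=1, q=3
  k=2: a=1, p=1, q=4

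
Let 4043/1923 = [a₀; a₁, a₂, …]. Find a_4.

5

4043 = 2·1923 + 197   →  a_0 = 2
1923 = 9·197 + 150   →  a_1 = 9
197 = 1·150 + 47   →  a_2 = 1
150 = 3·47 + 9   →  a_3 = 3
47 = 5·9 + 2   →  a_4 = 5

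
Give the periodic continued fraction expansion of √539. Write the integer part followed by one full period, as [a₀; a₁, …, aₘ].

a₀ = ⌊√539⌋ = 23.
With m₀=0, d₀=1 and mₖ₊₁ = dₖaₖ − mₖ, dₖ₊₁ = (n − mₖ₊₁²)/dₖ, aₖ₊₁ = ⌊(a₀+mₖ₊₁)/dₖ₊₁⌋:
  k=1: m=23, d=10, a=4
  k=2: m=17, d=25, a=1
  k=3: m=8, d=19, a=1
  k=4: m=11, d=22, a=1
  k=5: m=11, d=19, a=1
  k=6: m=8, d=25, a=1
  k=7: m=17, d=10, a=4
  k=8: m=23, d=1, a=46
d=1 and a=2a₀=46 at k=8, so the next step gives (m, d) = (23, 10) again — its k=1 value — and the period has length 8.

[23; 4, 1, 1, 1, 1, 1, 4, 46]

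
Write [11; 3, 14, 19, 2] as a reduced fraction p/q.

Using pₖ = aₖpₖ₋₁ + pₖ₋₂ and qₖ = aₖqₖ₋₁ + qₖ₋₂:
  k=0: a=11, p=11, q=1
  k=1: a=3, p=34, q=3
  k=2: a=14, p=487, q=43
  k=3: a=19, p=9287, q=820
  k=4: a=2, p=19061, q=1683

19061/1683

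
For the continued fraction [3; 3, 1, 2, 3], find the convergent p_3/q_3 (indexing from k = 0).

Using pₖ = aₖpₖ₋₁ + pₖ₋₂, qₖ = aₖqₖ₋₁ + qₖ₋₂ (with p₋₁=1, p₋₂=0, q₋₁=0, q₋₂=1):
  k=0: a=3, p=3, q=1
  k=1: a=3, p=10, q=3
  k=2: a=1, p=13, q=4
  k=3: a=2, p=36, q=11

36/11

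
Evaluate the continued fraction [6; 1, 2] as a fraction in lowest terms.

20/3

Fold from the inside: start with 2/1.
  1 + 1/2 = 3/2
  6 + 2/3 = 20/3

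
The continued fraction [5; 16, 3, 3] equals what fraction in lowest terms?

Using pₖ = aₖpₖ₋₁ + pₖ₋₂ and qₖ = aₖqₖ₋₁ + qₖ₋₂:
  k=0: a=5, p=5, q=1
  k=1: a=16, p=81, q=16
  k=2: a=3, p=248, q=49
  k=3: a=3, p=825, q=163

825/163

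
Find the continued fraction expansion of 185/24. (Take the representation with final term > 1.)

185 = 7·24 + 17
24 = 1·17 + 7
17 = 2·7 + 3
7 = 2·3 + 1
3 = 3·1 + 0  (stop)
So 185/24 = [7; 1, 2, 2, 3].

[7; 1, 2, 2, 3]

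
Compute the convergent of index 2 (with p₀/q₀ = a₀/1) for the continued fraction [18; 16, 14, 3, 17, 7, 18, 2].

Using pₖ = aₖpₖ₋₁ + pₖ₋₂, qₖ = aₖqₖ₋₁ + qₖ₋₂ (with p₋₁=1, p₋₂=0, q₋₁=0, q₋₂=1):
  k=0: a=18, p=18, q=1
  k=1: a=16, p=289, q=16
  k=2: a=14, p=4064, q=225

4064/225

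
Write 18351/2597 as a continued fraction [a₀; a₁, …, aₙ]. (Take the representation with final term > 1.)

[7; 15, 10, 8, 2]

18351 = 7*2597 + 172
2597 = 15*172 + 17
172 = 10*17 + 2
17 = 8*2 + 1
2 = 2*1 + 0  (stop)
So 18351/2597 = [7; 15, 10, 8, 2].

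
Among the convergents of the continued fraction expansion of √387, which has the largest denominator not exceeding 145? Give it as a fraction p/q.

√387 = [19; 1, 2, 19, 2, 1, 38, …] (period length 6).
Convergents:
  p_0/q_0 = 19/1
  p_1/q_1 = 20/1
  p_2/q_2 = 59/3
  p_3/q_3 = 1141/58
  p_4/q_4 = 2341/119
  p_5/q_5 = 3482/177
q_4 = 119 ≤ 145 < 177 = q_5, so the answer is 2341/119.

2341/119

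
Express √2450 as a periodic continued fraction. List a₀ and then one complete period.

[49; 2, 98]

a₀ = ⌊√2450⌋ = 49.
With m₀=0, d₀=1 and mₖ₊₁ = dₖaₖ − mₖ, dₖ₊₁ = (n − mₖ₊₁²)/dₖ, aₖ₊₁ = ⌊(a₀+mₖ₊₁)/dₖ₊₁⌋:
  k=1: m=49, d=49, a=2
  k=2: m=49, d=1, a=98
d=1 and a=2a₀=98 at k=2, so the next step gives (m, d) = (49, 49) again — its k=1 value — and the period has length 2.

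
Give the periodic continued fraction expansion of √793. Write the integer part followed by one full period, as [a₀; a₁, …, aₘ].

a₀ = ⌊√793⌋ = 28.
With m₀=0, d₀=1 and mₖ₊₁ = dₖaₖ − mₖ, dₖ₊₁ = (n − mₖ₊₁²)/dₖ, aₖ₊₁ = ⌊(a₀+mₖ₊₁)/dₖ₊₁⌋:
  k=1: m=28, d=9, a=6
  k=2: m=26, d=13, a=4
  k=3: m=26, d=9, a=6
  k=4: m=28, d=1, a=56
d=1 and a=2a₀=56 at k=4, so the next step gives (m, d) = (28, 9) again — its k=1 value — and the period has length 4.

[28; 6, 4, 6, 56]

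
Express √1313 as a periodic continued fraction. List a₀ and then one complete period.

[36; 4, 4, 72]

a₀ = ⌊√1313⌋ = 36.
With m₀=0, d₀=1 and mₖ₊₁ = dₖaₖ − mₖ, dₖ₊₁ = (n − mₖ₊₁²)/dₖ, aₖ₊₁ = ⌊(a₀+mₖ₊₁)/dₖ₊₁⌋:
  k=1: m=36, d=17, a=4
  k=2: m=32, d=17, a=4
  k=3: m=36, d=1, a=72
d=1 and a=2a₀=72 at k=3, so the next step gives (m, d) = (36, 17) again — its k=1 value — and the period has length 3.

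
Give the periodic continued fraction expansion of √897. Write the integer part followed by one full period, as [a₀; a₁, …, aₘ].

[29; 1, 18, 1, 58]

a₀ = ⌊√897⌋ = 29.
With m₀=0, d₀=1 and mₖ₊₁ = dₖaₖ − mₖ, dₖ₊₁ = (n − mₖ₊₁²)/dₖ, aₖ₊₁ = ⌊(a₀+mₖ₊₁)/dₖ₊₁⌋:
  k=1: m=29, d=56, a=1
  k=2: m=27, d=3, a=18
  k=3: m=27, d=56, a=1
  k=4: m=29, d=1, a=58
d=1 and a=2a₀=58 at k=4, so the next step gives (m, d) = (29, 56) again — its k=1 value — and the period has length 4.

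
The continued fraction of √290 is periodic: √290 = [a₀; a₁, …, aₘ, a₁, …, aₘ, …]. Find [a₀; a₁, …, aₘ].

[17; 34]

a₀ = ⌊√290⌋ = 17.
With m₀=0, d₀=1 and mₖ₊₁ = dₖaₖ − mₖ, dₖ₊₁ = (n − mₖ₊₁²)/dₖ, aₖ₊₁ = ⌊(a₀+mₖ₊₁)/dₖ₊₁⌋:
  k=1: m=17, d=1, a=34
d=1 and a=2a₀=34 at k=1, so the next step gives (m, d) = (17, 1) again — its k=1 value — and the period has length 1.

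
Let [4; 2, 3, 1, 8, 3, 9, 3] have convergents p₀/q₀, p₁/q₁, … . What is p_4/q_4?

351/79

Using pₖ = aₖpₖ₋₁ + pₖ₋₂, qₖ = aₖqₖ₋₁ + qₖ₋₂ (with p₋₁=1, p₋₂=0, q₋₁=0, q₋₂=1):
  k=0: a=4, p=4, q=1
  k=1: a=2, p=9, q=2
  k=2: a=3, p=31, q=7
  k=3: a=1, p=40, q=9
  k=4: a=8, p=351, q=79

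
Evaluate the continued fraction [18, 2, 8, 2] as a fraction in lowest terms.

665/36

Using pₖ = aₖpₖ₋₁ + pₖ₋₂ and qₖ = aₖqₖ₋₁ + qₖ₋₂:
  k=0: a=18, p=18, q=1
  k=1: a=2, p=37, q=2
  k=2: a=8, p=314, q=17
  k=3: a=2, p=665, q=36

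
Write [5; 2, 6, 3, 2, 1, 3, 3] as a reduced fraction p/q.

8987/1645

Fold from the inside: start with 3/1.
  3 + 1/3 = 10/3
  1 + 3/10 = 13/10
  2 + 10/13 = 36/13
  3 + 13/36 = 121/36
  6 + 36/121 = 762/121
  2 + 121/762 = 1645/762
  5 + 762/1645 = 8987/1645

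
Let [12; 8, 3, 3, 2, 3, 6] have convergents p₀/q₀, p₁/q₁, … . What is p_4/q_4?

Using pₖ = aₖpₖ₋₁ + pₖ₋₂, qₖ = aₖqₖ₋₁ + qₖ₋₂ (with p₋₁=1, p₋₂=0, q₋₁=0, q₋₂=1):
  k=0: a=12, p=12, q=1
  k=1: a=8, p=97, q=8
  k=2: a=3, p=303, q=25
  k=3: a=3, p=1006, q=83
  k=4: a=2, p=2315, q=191

2315/191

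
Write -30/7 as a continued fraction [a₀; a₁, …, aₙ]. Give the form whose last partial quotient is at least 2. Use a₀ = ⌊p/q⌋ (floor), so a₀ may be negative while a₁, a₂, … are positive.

[-5; 1, 2, 2]

-30 = -5×7 + 5
7 = 1×5 + 2
5 = 2×2 + 1
2 = 2×1 + 0  (stop)
So -30/7 = [-5; 1, 2, 2].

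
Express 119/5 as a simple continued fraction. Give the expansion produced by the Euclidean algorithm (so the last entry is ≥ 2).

119 = 23×5 + 4
5 = 1×4 + 1
4 = 4×1 + 0  (stop)
So 119/5 = [23; 1, 4].

[23; 1, 4]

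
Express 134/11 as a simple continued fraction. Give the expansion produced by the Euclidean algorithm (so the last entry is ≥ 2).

[12; 5, 2]

134 = 12*11 + 2
11 = 5*2 + 1
2 = 2*1 + 0  (stop)
So 134/11 = [12; 5, 2].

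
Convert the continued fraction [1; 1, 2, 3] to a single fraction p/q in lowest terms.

17/10

Fold from the inside: start with 3/1.
  2 + 1/3 = 7/3
  1 + 3/7 = 10/7
  1 + 7/10 = 17/10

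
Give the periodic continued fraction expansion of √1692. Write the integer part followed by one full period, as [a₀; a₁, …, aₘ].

a₀ = ⌊√1692⌋ = 41.
With m₀=0, d₀=1 and mₖ₊₁ = dₖaₖ − mₖ, dₖ₊₁ = (n − mₖ₊₁²)/dₖ, aₖ₊₁ = ⌊(a₀+mₖ₊₁)/dₖ₊₁⌋:
  k=1: m=41, d=11, a=7
  k=2: m=36, d=36, a=2
  k=3: m=36, d=11, a=7
  k=4: m=41, d=1, a=82
d=1 and a=2a₀=82 at k=4, so the next step gives (m, d) = (41, 11) again — its k=1 value — and the period has length 4.

[41; 7, 2, 7, 82]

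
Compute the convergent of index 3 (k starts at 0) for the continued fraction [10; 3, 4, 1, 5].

165/16

Using pₖ = aₖpₖ₋₁ + pₖ₋₂, qₖ = aₖqₖ₋₁ + qₖ₋₂ (with p₋₁=1, p₋₂=0, q₋₁=0, q₋₂=1):
  k=0: a=10, p=10, q=1
  k=1: a=3, p=31, q=3
  k=2: a=4, p=134, q=13
  k=3: a=1, p=165, q=16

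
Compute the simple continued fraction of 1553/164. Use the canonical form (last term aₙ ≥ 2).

1553 = 9·164 + 77
164 = 2·77 + 10
77 = 7·10 + 7
10 = 1·7 + 3
7 = 2·3 + 1
3 = 3·1 + 0  (stop)
So 1553/164 = [9; 2, 7, 1, 2, 3].

[9; 2, 7, 1, 2, 3]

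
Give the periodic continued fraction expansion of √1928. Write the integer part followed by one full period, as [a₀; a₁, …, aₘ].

a₀ = ⌊√1928⌋ = 43.
With m₀=0, d₀=1 and mₖ₊₁ = dₖaₖ − mₖ, dₖ₊₁ = (n − mₖ₊₁²)/dₖ, aₖ₊₁ = ⌊(a₀+mₖ₊₁)/dₖ₊₁⌋:
  k=1: m=43, d=79, a=1
  k=2: m=36, d=8, a=9
  k=3: m=36, d=79, a=1
  k=4: m=43, d=1, a=86
d=1 and a=2a₀=86 at k=4, so the next step gives (m, d) = (43, 79) again — its k=1 value — and the period has length 4.

[43; 1, 9, 1, 86]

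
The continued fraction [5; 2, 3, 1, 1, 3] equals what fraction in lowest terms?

Using pₖ = aₖpₖ₋₁ + pₖ₋₂ and qₖ = aₖqₖ₋₁ + qₖ₋₂:
  k=0: a=5, p=5, q=1
  k=1: a=2, p=11, q=2
  k=2: a=3, p=38, q=7
  k=3: a=1, p=49, q=9
  k=4: a=1, p=87, q=16
  k=5: a=3, p=310, q=57

310/57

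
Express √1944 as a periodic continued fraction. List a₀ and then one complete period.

[44; 11, 88]

a₀ = ⌊√1944⌋ = 44.
With m₀=0, d₀=1 and mₖ₊₁ = dₖaₖ − mₖ, dₖ₊₁ = (n − mₖ₊₁²)/dₖ, aₖ₊₁ = ⌊(a₀+mₖ₊₁)/dₖ₊₁⌋:
  k=1: m=44, d=8, a=11
  k=2: m=44, d=1, a=88
d=1 and a=2a₀=88 at k=2, so the next step gives (m, d) = (44, 8) again — its k=1 value — and the period has length 2.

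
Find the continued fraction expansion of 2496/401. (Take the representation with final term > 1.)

[6; 4, 2, 5, 8]

2496 = 6*401 + 90
401 = 4*90 + 41
90 = 2*41 + 8
41 = 5*8 + 1
8 = 8*1 + 0  (stop)
So 2496/401 = [6; 4, 2, 5, 8].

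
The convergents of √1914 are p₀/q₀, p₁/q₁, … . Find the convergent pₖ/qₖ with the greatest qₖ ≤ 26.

√1914 = [43; 1, 2, 1, 86, …] (period length 4).
Convergents:
  p_0/q_0 = 43/1
  p_1/q_1 = 44/1
  p_2/q_2 = 131/3
  p_3/q_3 = 175/4
  p_4/q_4 = 15181/347
q_3 = 4 ≤ 26 < 347 = q_4, so the answer is 175/4.

175/4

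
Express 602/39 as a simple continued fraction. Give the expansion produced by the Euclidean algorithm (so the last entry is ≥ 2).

602 = 15*39 + 17
39 = 2*17 + 5
17 = 3*5 + 2
5 = 2*2 + 1
2 = 2*1 + 0  (stop)
So 602/39 = [15; 2, 3, 2, 2].

[15; 2, 3, 2, 2]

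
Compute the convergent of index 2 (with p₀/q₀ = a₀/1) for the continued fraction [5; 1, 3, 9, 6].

Using pₖ = aₖpₖ₋₁ + pₖ₋₂, qₖ = aₖqₖ₋₁ + qₖ₋₂ (with p₋₁=1, p₋₂=0, q₋₁=0, q₋₂=1):
  k=0: a=5, p=5, q=1
  k=1: a=1, p=6, q=1
  k=2: a=3, p=23, q=4

23/4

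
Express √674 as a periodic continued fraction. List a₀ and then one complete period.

a₀ = ⌊√674⌋ = 25.

[25; 1, 24, 1, 50]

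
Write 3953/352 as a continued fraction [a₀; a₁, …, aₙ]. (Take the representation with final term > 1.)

3953 = 11×352 + 81
352 = 4×81 + 28
81 = 2×28 + 25
28 = 1×25 + 3
25 = 8×3 + 1
3 = 3×1 + 0  (stop)
So 3953/352 = [11; 4, 2, 1, 8, 3].

[11; 4, 2, 1, 8, 3]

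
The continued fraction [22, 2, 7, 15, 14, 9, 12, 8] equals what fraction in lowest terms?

Fold from the inside: start with 8/1.
  12 + 1/8 = 97/8
  9 + 8/97 = 881/97
  14 + 97/881 = 12431/881
  15 + 881/12431 = 187346/12431
  7 + 12431/187346 = 1323853/187346
  2 + 187346/1323853 = 2835052/1323853
  22 + 1323853/2835052 = 63694997/2835052

63694997/2835052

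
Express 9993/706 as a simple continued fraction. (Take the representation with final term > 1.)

[14; 6, 2, 10, 2, 2]

9993 = 14·706 + 109
706 = 6·109 + 52
109 = 2·52 + 5
52 = 10·5 + 2
5 = 2·2 + 1
2 = 2·1 + 0  (stop)
So 9993/706 = [14; 6, 2, 10, 2, 2].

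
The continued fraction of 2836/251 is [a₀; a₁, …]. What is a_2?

2836 = 11·251 + 75   →  a_0 = 11
251 = 3·75 + 26   →  a_1 = 3
75 = 2·26 + 23   →  a_2 = 2

2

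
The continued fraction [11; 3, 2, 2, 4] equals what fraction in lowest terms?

847/75

Using pₖ = aₖpₖ₋₁ + pₖ₋₂ and qₖ = aₖqₖ₋₁ + qₖ₋₂:
  k=0: a=11, p=11, q=1
  k=1: a=3, p=34, q=3
  k=2: a=2, p=79, q=7
  k=3: a=2, p=192, q=17
  k=4: a=4, p=847, q=75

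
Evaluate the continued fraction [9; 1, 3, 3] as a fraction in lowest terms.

Fold from the inside: start with 3/1.
  3 + 1/3 = 10/3
  1 + 3/10 = 13/10
  9 + 10/13 = 127/13

127/13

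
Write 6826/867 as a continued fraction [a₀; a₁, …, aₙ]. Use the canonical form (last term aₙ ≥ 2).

6826 = 7*867 + 757
867 = 1*757 + 110
757 = 6*110 + 97
110 = 1*97 + 13
97 = 7*13 + 6
13 = 2*6 + 1
6 = 6*1 + 0  (stop)
So 6826/867 = [7; 1, 6, 1, 7, 2, 6].

[7; 1, 6, 1, 7, 2, 6]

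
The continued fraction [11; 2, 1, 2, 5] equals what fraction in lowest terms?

Using pₖ = aₖpₖ₋₁ + pₖ₋₂ and qₖ = aₖqₖ₋₁ + qₖ₋₂:
  k=0: a=11, p=11, q=1
  k=1: a=2, p=23, q=2
  k=2: a=1, p=34, q=3
  k=3: a=2, p=91, q=8
  k=4: a=5, p=489, q=43

489/43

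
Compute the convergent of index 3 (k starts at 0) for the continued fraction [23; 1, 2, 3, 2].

Using pₖ = aₖpₖ₋₁ + pₖ₋₂, qₖ = aₖqₖ₋₁ + qₖ₋₂ (with p₋₁=1, p₋₂=0, q₋₁=0, q₋₂=1):
  k=0: a=23, p=23, q=1
  k=1: a=1, p=24, q=1
  k=2: a=2, p=71, q=3
  k=3: a=3, p=237, q=10

237/10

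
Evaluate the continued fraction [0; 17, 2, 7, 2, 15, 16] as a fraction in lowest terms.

Fold from the inside: start with 16/1.
  15 + 1/16 = 241/16
  2 + 16/241 = 498/241
  7 + 241/498 = 3727/498
  2 + 498/3727 = 7952/3727
  17 + 3727/7952 = 138911/7952
  0 + 7952/138911 = 7952/138911

7952/138911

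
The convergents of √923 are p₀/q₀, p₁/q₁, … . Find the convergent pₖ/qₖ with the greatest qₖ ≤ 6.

√923 = [30; 2, 1, 1, 1, 2, 60, …] (period length 6).
Convergents:
  p_0/q_0 = 30/1
  p_1/q_1 = 61/2
  p_2/q_2 = 91/3
  p_3/q_3 = 152/5
  p_4/q_4 = 243/8
q_3 = 5 ≤ 6 < 8 = q_4, so the answer is 152/5.

152/5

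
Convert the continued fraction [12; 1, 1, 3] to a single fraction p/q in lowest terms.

88/7

Using pₖ = aₖpₖ₋₁ + pₖ₋₂ and qₖ = aₖqₖ₋₁ + qₖ₋₂:
  k=0: a=12, p=12, q=1
  k=1: a=1, p=13, q=1
  k=2: a=1, p=25, q=2
  k=3: a=3, p=88, q=7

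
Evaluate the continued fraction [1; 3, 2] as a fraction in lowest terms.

9/7

Using pₖ = aₖpₖ₋₁ + pₖ₋₂ and qₖ = aₖqₖ₋₁ + qₖ₋₂:
  k=0: a=1, p=1, q=1
  k=1: a=3, p=4, q=3
  k=2: a=2, p=9, q=7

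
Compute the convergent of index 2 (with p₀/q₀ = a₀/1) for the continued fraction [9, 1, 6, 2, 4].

69/7

Using pₖ = aₖpₖ₋₁ + pₖ₋₂, qₖ = aₖqₖ₋₁ + qₖ₋₂ (with p₋₁=1, p₋₂=0, q₋₁=0, q₋₂=1):
  k=0: a=9, p=9, q=1
  k=1: a=1, p=10, q=1
  k=2: a=6, p=69, q=7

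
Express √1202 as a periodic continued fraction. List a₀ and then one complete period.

a₀ = ⌊√1202⌋ = 34.
With m₀=0, d₀=1 and mₖ₊₁ = dₖaₖ − mₖ, dₖ₊₁ = (n − mₖ₊₁²)/dₖ, aₖ₊₁ = ⌊(a₀+mₖ₊₁)/dₖ₊₁⌋:
  k=1: m=34, d=46, a=1
  k=2: m=12, d=23, a=2
  k=3: m=34, d=2, a=34
  k=4: m=34, d=23, a=2
  k=5: m=12, d=46, a=1
  k=6: m=34, d=1, a=68
d=1 and a=2a₀=68 at k=6, so the next step gives (m, d) = (34, 46) again — its k=1 value — and the period has length 6.

[34; 1, 2, 34, 2, 1, 68]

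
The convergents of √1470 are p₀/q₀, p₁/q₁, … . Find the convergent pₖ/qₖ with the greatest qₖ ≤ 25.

115/3

√1470 = [38; 2, 1, 14, 1, 2, 76, …] (period length 6).
Convergents:
  p_0/q_0 = 38/1
  p_1/q_1 = 77/2
  p_2/q_2 = 115/3
  p_3/q_3 = 1687/44
q_2 = 3 ≤ 25 < 44 = q_3, so the answer is 115/3.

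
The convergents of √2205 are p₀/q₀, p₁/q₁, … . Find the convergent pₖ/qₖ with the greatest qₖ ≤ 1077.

√2205 = [46; 1, 22, 2, 22, 1, 92, …] (period length 6).
Convergents:
  p_0/q_0 = 46/1
  p_1/q_1 = 47/1
  p_2/q_2 = 1080/23
  p_3/q_3 = 2207/47
  p_4/q_4 = 49634/1057
  p_5/q_5 = 51841/1104
q_4 = 1057 ≤ 1077 < 1104 = q_5, so the answer is 49634/1057.

49634/1057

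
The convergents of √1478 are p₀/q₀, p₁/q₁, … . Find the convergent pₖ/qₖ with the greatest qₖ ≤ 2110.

√1478 = [38; 2, 4, 38, 4, 2, 76, …] (period length 6).
Convergents:
  p_0/q_0 = 38/1
  p_1/q_1 = 77/2
  p_2/q_2 = 346/9
  p_3/q_3 = 13225/344
  p_4/q_4 = 53246/1385
  p_5/q_5 = 119717/3114
q_4 = 1385 ≤ 2110 < 3114 = q_5, so the answer is 53246/1385.

53246/1385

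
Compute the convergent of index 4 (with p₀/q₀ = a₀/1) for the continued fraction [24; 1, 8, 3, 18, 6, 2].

12770/513

Using pₖ = aₖpₖ₋₁ + pₖ₋₂, qₖ = aₖqₖ₋₁ + qₖ₋₂ (with p₋₁=1, p₋₂=0, q₋₁=0, q₋₂=1):
  k=0: a=24, p=24, q=1
  k=1: a=1, p=25, q=1
  k=2: a=8, p=224, q=9
  k=3: a=3, p=697, q=28
  k=4: a=18, p=12770, q=513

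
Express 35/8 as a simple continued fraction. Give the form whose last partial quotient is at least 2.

35 = 4·8 + 3
8 = 2·3 + 2
3 = 1·2 + 1
2 = 2·1 + 0  (stop)
So 35/8 = [4; 2, 1, 2].

[4; 2, 1, 2]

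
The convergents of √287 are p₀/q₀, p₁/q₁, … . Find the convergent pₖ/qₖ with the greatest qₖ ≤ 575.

√287 = [16; 1, 15, 1, 32, …] (period length 4).
Convergents:
  p_0/q_0 = 16/1
  p_1/q_1 = 17/1
  p_2/q_2 = 271/16
  p_3/q_3 = 288/17
  p_4/q_4 = 9487/560
  p_5/q_5 = 9775/577
q_4 = 560 ≤ 575 < 577 = q_5, so the answer is 9487/560.

9487/560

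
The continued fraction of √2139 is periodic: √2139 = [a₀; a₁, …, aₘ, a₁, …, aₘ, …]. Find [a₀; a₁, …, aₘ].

a₀ = ⌊√2139⌋ = 46.
With m₀=0, d₀=1 and mₖ₊₁ = dₖaₖ − mₖ, dₖ₊₁ = (n − mₖ₊₁²)/dₖ, aₖ₊₁ = ⌊(a₀+mₖ₊₁)/dₖ₊₁⌋:
  k=1: m=46, d=23, a=4
  k=2: m=46, d=1, a=92
d=1 and a=2a₀=92 at k=2, so the next step gives (m, d) = (46, 23) again — its k=1 value — and the period has length 2.

[46; 4, 92]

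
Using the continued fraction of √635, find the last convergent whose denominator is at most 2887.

31751/1260

√635 = [25; 5, 50, …] (period length 2).
Convergents:
  p_0/q_0 = 25/1
  p_1/q_1 = 126/5
  p_2/q_2 = 6325/251
  p_3/q_3 = 31751/1260
  p_4/q_4 = 1593875/63251
q_3 = 1260 ≤ 2887 < 63251 = q_4, so the answer is 31751/1260.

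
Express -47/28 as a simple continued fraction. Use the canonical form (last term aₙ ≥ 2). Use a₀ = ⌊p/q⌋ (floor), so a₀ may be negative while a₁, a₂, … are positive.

-47 = -2*28 + 9
28 = 3*9 + 1
9 = 9*1 + 0  (stop)
So -47/28 = [-2; 3, 9].

[-2; 3, 9]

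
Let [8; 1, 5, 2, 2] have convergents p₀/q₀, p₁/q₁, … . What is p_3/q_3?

115/13

Using pₖ = aₖpₖ₋₁ + pₖ₋₂, qₖ = aₖqₖ₋₁ + qₖ₋₂ (with p₋₁=1, p₋₂=0, q₋₁=0, q₋₂=1):
  k=0: a=8, p=8, q=1
  k=1: a=1, p=9, q=1
  k=2: a=5, p=53, q=6
  k=3: a=2, p=115, q=13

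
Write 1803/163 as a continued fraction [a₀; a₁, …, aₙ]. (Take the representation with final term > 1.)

1803 = 11*163 + 10
163 = 16*10 + 3
10 = 3*3 + 1
3 = 3*1 + 0  (stop)
So 1803/163 = [11; 16, 3, 3].

[11; 16, 3, 3]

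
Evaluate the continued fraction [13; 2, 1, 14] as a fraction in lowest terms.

Using pₖ = aₖpₖ₋₁ + pₖ₋₂ and qₖ = aₖqₖ₋₁ + qₖ₋₂:
  k=0: a=13, p=13, q=1
  k=1: a=2, p=27, q=2
  k=2: a=1, p=40, q=3
  k=3: a=14, p=587, q=44

587/44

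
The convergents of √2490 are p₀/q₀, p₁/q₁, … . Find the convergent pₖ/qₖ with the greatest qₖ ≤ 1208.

√2490 = [49; 1, 8, 1, 98, …] (period length 4).
Convergents:
  p_0/q_0 = 49/1
  p_1/q_1 = 50/1
  p_2/q_2 = 449/9
  p_3/q_3 = 499/10
  p_4/q_4 = 49351/989
  p_5/q_5 = 49850/999
  p_6/q_6 = 448151/8981
q_5 = 999 ≤ 1208 < 8981 = q_6, so the answer is 49850/999.

49850/999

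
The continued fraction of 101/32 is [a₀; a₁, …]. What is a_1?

6

101 = 3·32 + 5   →  a_0 = 3
32 = 6·5 + 2   →  a_1 = 6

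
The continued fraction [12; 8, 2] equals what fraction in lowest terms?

Using pₖ = aₖpₖ₋₁ + pₖ₋₂ and qₖ = aₖqₖ₋₁ + qₖ₋₂:
  k=0: a=12, p=12, q=1
  k=1: a=8, p=97, q=8
  k=2: a=2, p=206, q=17

206/17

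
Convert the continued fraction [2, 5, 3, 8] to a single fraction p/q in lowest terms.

291/133

Fold from the inside: start with 8/1.
  3 + 1/8 = 25/8
  5 + 8/25 = 133/25
  2 + 25/133 = 291/133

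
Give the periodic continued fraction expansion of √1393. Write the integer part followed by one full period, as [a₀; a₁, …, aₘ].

a₀ = ⌊√1393⌋ = 37.
With m₀=0, d₀=1 and mₖ₊₁ = dₖaₖ − mₖ, dₖ₊₁ = (n − mₖ₊₁²)/dₖ, aₖ₊₁ = ⌊(a₀+mₖ₊₁)/dₖ₊₁⌋:
  k=1: m=37, d=24, a=3
  k=2: m=35, d=7, a=10
  k=3: m=35, d=24, a=3
  k=4: m=37, d=1, a=74
d=1 and a=2a₀=74 at k=4, so the next step gives (m, d) = (37, 24) again — its k=1 value — and the period has length 4.

[37; 3, 10, 3, 74]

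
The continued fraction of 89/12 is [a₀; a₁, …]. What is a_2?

2

89 = 7·12 + 5   →  a_0 = 7
12 = 2·5 + 2   →  a_1 = 2
5 = 2·2 + 1   →  a_2 = 2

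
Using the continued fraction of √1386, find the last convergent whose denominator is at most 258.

4877/131

√1386 = [37; 4, 2, 1, 2, 1, 2, 4, 74, …] (period length 8).
Convergents:
  p_0/q_0 = 37/1
  p_1/q_1 = 149/4
  p_2/q_2 = 335/9
  p_3/q_3 = 484/13
  p_4/q_4 = 1303/35
  p_5/q_5 = 1787/48
  p_6/q_6 = 4877/131
  p_7/q_7 = 21295/572
q_6 = 131 ≤ 258 < 572 = q_7, so the answer is 4877/131.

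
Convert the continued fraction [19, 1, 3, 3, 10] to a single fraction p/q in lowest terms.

Using pₖ = aₖpₖ₋₁ + pₖ₋₂ and qₖ = aₖqₖ₋₁ + qₖ₋₂:
  k=0: a=19, p=19, q=1
  k=1: a=1, p=20, q=1
  k=2: a=3, p=79, q=4
  k=3: a=3, p=257, q=13
  k=4: a=10, p=2649, q=134

2649/134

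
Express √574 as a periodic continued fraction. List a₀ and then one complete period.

[23; 1, 22, 1, 46]

a₀ = ⌊√574⌋ = 23.
With m₀=0, d₀=1 and mₖ₊₁ = dₖaₖ − mₖ, dₖ₊₁ = (n − mₖ₊₁²)/dₖ, aₖ₊₁ = ⌊(a₀+mₖ₊₁)/dₖ₊₁⌋:
  k=1: m=23, d=45, a=1
  k=2: m=22, d=2, a=22
  k=3: m=22, d=45, a=1
  k=4: m=23, d=1, a=46
d=1 and a=2a₀=46 at k=4, so the next step gives (m, d) = (23, 45) again — its k=1 value — and the period has length 4.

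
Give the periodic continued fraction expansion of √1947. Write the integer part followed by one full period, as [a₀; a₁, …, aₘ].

a₀ = ⌊√1947⌋ = 44.

[44; 8, 88]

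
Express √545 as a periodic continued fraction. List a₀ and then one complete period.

[23; 2, 1, 8, 1, 2, 46]

a₀ = ⌊√545⌋ = 23.
With m₀=0, d₀=1 and mₖ₊₁ = dₖaₖ − mₖ, dₖ₊₁ = (n − mₖ₊₁²)/dₖ, aₖ₊₁ = ⌊(a₀+mₖ₊₁)/dₖ₊₁⌋:
  k=1: m=23, d=16, a=2
  k=2: m=9, d=29, a=1
  k=3: m=20, d=5, a=8
  k=4: m=20, d=29, a=1
  k=5: m=9, d=16, a=2
  k=6: m=23, d=1, a=46
d=1 and a=2a₀=46 at k=6, so the next step gives (m, d) = (23, 16) again — its k=1 value — and the period has length 6.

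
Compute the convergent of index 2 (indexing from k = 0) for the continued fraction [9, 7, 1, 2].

73/8

Using pₖ = aₖpₖ₋₁ + pₖ₋₂, qₖ = aₖqₖ₋₁ + qₖ₋₂ (with p₋₁=1, p₋₂=0, q₋₁=0, q₋₂=1):
  k=0: a=9, p=9, q=1
  k=1: a=7, p=64, q=7
  k=2: a=1, p=73, q=8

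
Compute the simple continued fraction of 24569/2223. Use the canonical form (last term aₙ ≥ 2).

[11; 19, 6, 9, 2]

24569 = 11·2223 + 116
2223 = 19·116 + 19
116 = 6·19 + 2
19 = 9·2 + 1
2 = 2·1 + 0  (stop)
So 24569/2223 = [11; 19, 6, 9, 2].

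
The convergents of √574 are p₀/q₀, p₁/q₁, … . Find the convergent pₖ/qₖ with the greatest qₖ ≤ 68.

575/24

√574 = [23; 1, 22, 1, 46, …] (period length 4).
Convergents:
  p_0/q_0 = 23/1
  p_1/q_1 = 24/1
  p_2/q_2 = 551/23
  p_3/q_3 = 575/24
  p_4/q_4 = 27001/1127
q_3 = 24 ≤ 68 < 1127 = q_4, so the answer is 575/24.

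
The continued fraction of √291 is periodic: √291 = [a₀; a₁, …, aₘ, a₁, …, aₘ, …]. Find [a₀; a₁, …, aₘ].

a₀ = ⌊√291⌋ = 17.
With m₀=0, d₀=1 and mₖ₊₁ = dₖaₖ − mₖ, dₖ₊₁ = (n − mₖ₊₁²)/dₖ, aₖ₊₁ = ⌊(a₀+mₖ₊₁)/dₖ₊₁⌋:
  k=1: m=17, d=2, a=17
  k=2: m=17, d=1, a=34
d=1 and a=2a₀=34 at k=2, so the next step gives (m, d) = (17, 2) again — its k=1 value — and the period has length 2.

[17; 17, 34]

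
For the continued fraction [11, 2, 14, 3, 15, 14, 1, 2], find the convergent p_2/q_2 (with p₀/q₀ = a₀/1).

Using pₖ = aₖpₖ₋₁ + pₖ₋₂, qₖ = aₖqₖ₋₁ + qₖ₋₂ (with p₋₁=1, p₋₂=0, q₋₁=0, q₋₂=1):
  k=0: a=11, p=11, q=1
  k=1: a=2, p=23, q=2
  k=2: a=14, p=333, q=29

333/29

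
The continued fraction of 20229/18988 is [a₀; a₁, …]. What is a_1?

15

20229 = 1·18988 + 1241   →  a_0 = 1
18988 = 15·1241 + 373   →  a_1 = 15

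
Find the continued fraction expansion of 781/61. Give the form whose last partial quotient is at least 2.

781 = 12×61 + 49
61 = 1×49 + 12
49 = 4×12 + 1
12 = 12×1 + 0  (stop)
So 781/61 = [12; 1, 4, 12].

[12; 1, 4, 12]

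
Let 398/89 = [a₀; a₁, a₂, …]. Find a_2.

8

398 = 4·89 + 42   →  a_0 = 4
89 = 2·42 + 5   →  a_1 = 2
42 = 8·5 + 2   →  a_2 = 8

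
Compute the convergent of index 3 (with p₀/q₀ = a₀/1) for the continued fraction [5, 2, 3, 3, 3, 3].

Using pₖ = aₖpₖ₋₁ + pₖ₋₂, qₖ = aₖqₖ₋₁ + qₖ₋₂ (with p₋₁=1, p₋₂=0, q₋₁=0, q₋₂=1):
  k=0: a=5, p=5, q=1
  k=1: a=2, p=11, q=2
  k=2: a=3, p=38, q=7
  k=3: a=3, p=125, q=23

125/23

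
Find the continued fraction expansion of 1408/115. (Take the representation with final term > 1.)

[12; 4, 9, 3]

1408 = 12×115 + 28
115 = 4×28 + 3
28 = 9×3 + 1
3 = 3×1 + 0  (stop)
So 1408/115 = [12; 4, 9, 3].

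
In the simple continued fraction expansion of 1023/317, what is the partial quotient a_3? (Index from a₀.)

1023 = 3·317 + 72   →  a_0 = 3
317 = 4·72 + 29   →  a_1 = 4
72 = 2·29 + 14   →  a_2 = 2
29 = 2·14 + 1   →  a_3 = 2

2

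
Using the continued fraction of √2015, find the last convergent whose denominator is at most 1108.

√2015 = [44; 1, 7, 1, 88, …] (period length 4).
Convergents:
  p_0/q_0 = 44/1
  p_1/q_1 = 45/1
  p_2/q_2 = 359/8
  p_3/q_3 = 404/9
  p_4/q_4 = 35911/800
  p_5/q_5 = 36315/809
  p_6/q_6 = 290116/6463
q_5 = 809 ≤ 1108 < 6463 = q_6, so the answer is 36315/809.

36315/809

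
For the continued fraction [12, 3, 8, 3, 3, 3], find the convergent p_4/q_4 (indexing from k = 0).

Using pₖ = aₖpₖ₋₁ + pₖ₋₂, qₖ = aₖqₖ₋₁ + qₖ₋₂ (with p₋₁=1, p₋₂=0, q₋₁=0, q₋₂=1):
  k=0: a=12, p=12, q=1
  k=1: a=3, p=37, q=3
  k=2: a=8, p=308, q=25
  k=3: a=3, p=961, q=78
  k=4: a=3, p=3191, q=259

3191/259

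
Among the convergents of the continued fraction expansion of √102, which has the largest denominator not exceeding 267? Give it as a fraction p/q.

2030/201

√102 = [10; 10, 20, …] (period length 2).
Convergents:
  p_0/q_0 = 10/1
  p_1/q_1 = 101/10
  p_2/q_2 = 2030/201
  p_3/q_3 = 20401/2020
q_2 = 201 ≤ 267 < 2020 = q_3, so the answer is 2030/201.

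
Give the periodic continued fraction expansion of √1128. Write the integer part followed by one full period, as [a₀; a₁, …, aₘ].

a₀ = ⌊√1128⌋ = 33.
With m₀=0, d₀=1 and mₖ₊₁ = dₖaₖ − mₖ, dₖ₊₁ = (n − mₖ₊₁²)/dₖ, aₖ₊₁ = ⌊(a₀+mₖ₊₁)/dₖ₊₁⌋:
  k=1: m=33, d=39, a=1
  k=2: m=6, d=28, a=1
  k=3: m=22, d=23, a=2
  k=4: m=24, d=24, a=2
  k=5: m=24, d=23, a=2
  k=6: m=22, d=28, a=1
  k=7: m=6, d=39, a=1
  k=8: m=33, d=1, a=66
d=1 and a=2a₀=66 at k=8, so the next step gives (m, d) = (33, 39) again — its k=1 value — and the period has length 8.

[33; 1, 1, 2, 2, 2, 1, 1, 66]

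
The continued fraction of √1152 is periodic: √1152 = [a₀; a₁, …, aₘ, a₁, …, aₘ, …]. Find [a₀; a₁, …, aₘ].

[33; 1, 15, 1, 66]

a₀ = ⌊√1152⌋ = 33.
With m₀=0, d₀=1 and mₖ₊₁ = dₖaₖ − mₖ, dₖ₊₁ = (n − mₖ₊₁²)/dₖ, aₖ₊₁ = ⌊(a₀+mₖ₊₁)/dₖ₊₁⌋:
  k=1: m=33, d=63, a=1
  k=2: m=30, d=4, a=15
  k=3: m=30, d=63, a=1
  k=4: m=33, d=1, a=66
d=1 and a=2a₀=66 at k=4, so the next step gives (m, d) = (33, 63) again — its k=1 value — and the period has length 4.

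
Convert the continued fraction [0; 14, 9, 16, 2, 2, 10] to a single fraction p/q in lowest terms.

7729/109059

Fold from the inside: start with 10/1.
  2 + 1/10 = 21/10
  2 + 10/21 = 52/21
  16 + 21/52 = 853/52
  9 + 52/853 = 7729/853
  14 + 853/7729 = 109059/7729
  0 + 7729/109059 = 7729/109059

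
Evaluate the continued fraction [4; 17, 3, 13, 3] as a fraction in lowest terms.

Fold from the inside: start with 3/1.
  13 + 1/3 = 40/3
  3 + 3/40 = 123/40
  17 + 40/123 = 2131/123
  4 + 123/2131 = 8647/2131

8647/2131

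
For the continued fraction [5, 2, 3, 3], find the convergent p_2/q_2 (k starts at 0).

Using pₖ = aₖpₖ₋₁ + pₖ₋₂, qₖ = aₖqₖ₋₁ + qₖ₋₂ (with p₋₁=1, p₋₂=0, q₋₁=0, q₋₂=1):
  k=0: a=5, p=5, q=1
  k=1: a=2, p=11, q=2
  k=2: a=3, p=38, q=7

38/7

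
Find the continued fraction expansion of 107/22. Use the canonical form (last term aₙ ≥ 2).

107 = 4*22 + 19
22 = 1*19 + 3
19 = 6*3 + 1
3 = 3*1 + 0  (stop)
So 107/22 = [4; 1, 6, 3].

[4; 1, 6, 3]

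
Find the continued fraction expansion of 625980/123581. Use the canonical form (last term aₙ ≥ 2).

625980 = 5·123581 + 8075
123581 = 15·8075 + 2456
8075 = 3·2456 + 707
2456 = 3·707 + 335
707 = 2·335 + 37
335 = 9·37 + 2
37 = 18·2 + 1
2 = 2·1 + 0  (stop)
So 625980/123581 = [5; 15, 3, 3, 2, 9, 18, 2].

[5; 15, 3, 3, 2, 9, 18, 2]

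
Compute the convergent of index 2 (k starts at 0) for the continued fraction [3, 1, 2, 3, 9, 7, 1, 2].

11/3

Using pₖ = aₖpₖ₋₁ + pₖ₋₂, qₖ = aₖqₖ₋₁ + qₖ₋₂ (with p₋₁=1, p₋₂=0, q₋₁=0, q₋₂=1):
  k=0: a=3, p=3, q=1
  k=1: a=1, p=4, q=1
  k=2: a=2, p=11, q=3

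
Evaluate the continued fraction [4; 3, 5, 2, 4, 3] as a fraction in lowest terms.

2170/503

Using pₖ = aₖpₖ₋₁ + pₖ₋₂ and qₖ = aₖqₖ₋₁ + qₖ₋₂:
  k=0: a=4, p=4, q=1
  k=1: a=3, p=13, q=3
  k=2: a=5, p=69, q=16
  k=3: a=2, p=151, q=35
  k=4: a=4, p=673, q=156
  k=5: a=3, p=2170, q=503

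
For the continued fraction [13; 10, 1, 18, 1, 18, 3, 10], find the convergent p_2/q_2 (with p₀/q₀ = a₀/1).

Using pₖ = aₖpₖ₋₁ + pₖ₋₂, qₖ = aₖqₖ₋₁ + qₖ₋₂ (with p₋₁=1, p₋₂=0, q₋₁=0, q₋₂=1):
  k=0: a=13, p=13, q=1
  k=1: a=10, p=131, q=10
  k=2: a=1, p=144, q=11

144/11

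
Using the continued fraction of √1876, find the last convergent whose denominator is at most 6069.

137215/3168

√1876 = [43; 3, 5, 12, 5, 3, 86, …] (period length 6).
Convergents:
  p_0/q_0 = 43/1
  p_1/q_1 = 130/3
  p_2/q_2 = 693/16
  p_3/q_3 = 8446/195
  p_4/q_4 = 42923/991
  p_5/q_5 = 137215/3168
  p_6/q_6 = 11843413/273439
q_5 = 3168 ≤ 6069 < 273439 = q_6, so the answer is 137215/3168.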